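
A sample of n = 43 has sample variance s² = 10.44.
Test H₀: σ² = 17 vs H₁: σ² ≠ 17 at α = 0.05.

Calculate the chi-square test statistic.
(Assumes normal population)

Answer: χ² = 25.7929, reject H₀

Derivation:
df = n - 1 = 42
χ² = (n-1)s²/σ₀² = 42×10.44/17 = 25.7929
Critical values: χ²_{0.975,42} = 25.999, χ²_{0.025,42} = 61.777
Rejection region: χ² < 25.999 or χ² > 61.777
Decision: reject H₀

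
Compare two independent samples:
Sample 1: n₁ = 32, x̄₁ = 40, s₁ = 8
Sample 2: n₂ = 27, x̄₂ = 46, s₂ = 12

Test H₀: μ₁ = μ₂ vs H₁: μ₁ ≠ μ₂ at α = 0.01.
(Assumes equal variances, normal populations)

Answer: t = -2.2904, fail to reject H₀

Derivation:
Pooled variance: s²_p = [31×8² + 26×12²]/(57) = 100.4912
s_p = 10.0245
SE = s_p×√(1/n₁ + 1/n₂) = 10.0245×√(1/32 + 1/27) = 2.6196
t = (x̄₁ - x̄₂)/SE = (40 - 46)/2.6196 = -2.2904
df = 57, t-critical = ±2.665
Decision: fail to reject H₀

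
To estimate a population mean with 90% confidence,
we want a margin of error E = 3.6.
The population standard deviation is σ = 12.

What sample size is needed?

Answer: n = 31

Derivation:
z_0.05 = 1.645
n = (z×σ/E)² = (1.645×12/3.6)²
n = 30.0669
Round up: n = 31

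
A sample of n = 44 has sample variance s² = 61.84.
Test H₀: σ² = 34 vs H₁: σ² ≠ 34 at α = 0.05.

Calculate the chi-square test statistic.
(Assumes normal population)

Answer: χ² = 78.2094, reject H₀

Derivation:
df = n - 1 = 43
χ² = (n-1)s²/σ₀² = 43×61.84/34 = 78.2094
Critical values: χ²_{0.975,43} = 26.785, χ²_{0.025,43} = 62.990
Rejection region: χ² < 26.785 or χ² > 62.990
Decision: reject H₀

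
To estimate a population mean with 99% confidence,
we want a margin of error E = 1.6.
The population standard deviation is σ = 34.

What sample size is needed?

Answer: n = 2997

Derivation:
z_0.005 = 2.576
n = (z×σ/E)² = (2.576×34/1.6)²
n = 2996.4676
Round up: n = 2997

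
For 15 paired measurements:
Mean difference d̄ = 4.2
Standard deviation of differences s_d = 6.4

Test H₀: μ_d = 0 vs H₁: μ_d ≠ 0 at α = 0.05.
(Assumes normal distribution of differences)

Answer: t = 2.5416, reject H₀

Derivation:
df = n - 1 = 14
SE = s_d/√n = 6.4/√15 = 1.6525
t = d̄/SE = 4.2/1.6525 = 2.5416
Critical value: t_{0.025,14} = ±2.145
p-value ≈ 0.0235
Decision: reject H₀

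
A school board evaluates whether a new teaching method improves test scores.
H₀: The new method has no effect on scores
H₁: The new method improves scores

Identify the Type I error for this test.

Type I error: rejecting H₀ when it is actually true (false positive).
Type II error: failing to reject H₀ when H₁ is actually true (false negative).

Answer: Concluding the new method improves scores when it actually doesn't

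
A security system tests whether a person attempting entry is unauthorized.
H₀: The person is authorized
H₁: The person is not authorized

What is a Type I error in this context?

A Type I error (probability α) occurs when we reject a true H₀.
A Type II error (probability β) occurs when we fail to reject a false H₀.

Answer: Denying entry to an authorized person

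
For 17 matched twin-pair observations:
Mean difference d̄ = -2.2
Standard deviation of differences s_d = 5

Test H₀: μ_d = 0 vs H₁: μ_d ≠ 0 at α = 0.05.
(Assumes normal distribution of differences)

df = n - 1 = 16
SE = s_d/√n = 5/√17 = 1.2127
t = d̄/SE = -2.2/1.2127 = -1.8141
Critical value: t_{0.025,16} = ±2.120
p-value ≈ 0.0885
Decision: fail to reject H₀

Answer: t = -1.8141, fail to reject H₀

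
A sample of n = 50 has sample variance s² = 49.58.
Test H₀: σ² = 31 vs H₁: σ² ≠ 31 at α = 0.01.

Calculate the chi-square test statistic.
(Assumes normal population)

df = n - 1 = 49
χ² = (n-1)s²/σ₀² = 49×49.58/31 = 78.3684
Critical values: χ²_{0.995,49} = 27.249, χ²_{0.005,49} = 78.231
Rejection region: χ² < 27.249 or χ² > 78.231
Decision: reject H₀

Answer: χ² = 78.3684, reject H₀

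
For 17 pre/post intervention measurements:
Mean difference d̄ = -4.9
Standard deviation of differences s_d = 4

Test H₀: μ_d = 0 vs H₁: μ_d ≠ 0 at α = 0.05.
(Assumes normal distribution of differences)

Answer: t = -5.0510, reject H₀

Derivation:
df = n - 1 = 16
SE = s_d/√n = 4/√17 = 0.9701
t = d̄/SE = -4.9/0.9701 = -5.0510
Critical value: t_{0.025,16} = ±2.120
p-value ≈ 0.0001
Decision: reject H₀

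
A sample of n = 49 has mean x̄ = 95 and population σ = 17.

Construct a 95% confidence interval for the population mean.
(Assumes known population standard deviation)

Confidence level: 95%, α = 0.05
z_0.025 = 1.960
SE = σ/√n = 17/√49 = 2.4286
Margin of error = 1.960 × 2.4286 = 4.7601
CI: x̄ ± margin = 95 ± 4.7601
CI: (90.2399, 99.7601)

Answer: (90.2399, 99.7601)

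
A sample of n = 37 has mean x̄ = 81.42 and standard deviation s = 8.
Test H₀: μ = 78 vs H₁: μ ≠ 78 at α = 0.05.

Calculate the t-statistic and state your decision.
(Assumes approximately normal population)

df = n - 1 = 36
SE = s/√n = 8/√37 = 1.3152
t = (x̄ - μ₀)/SE = (81.42 - 78)/1.3152 = 2.6004
Critical value: t_{0.025,36} = ±2.028
p-value ≈ 0.0134
Decision: reject H₀

Answer: t = 2.6004, reject H₀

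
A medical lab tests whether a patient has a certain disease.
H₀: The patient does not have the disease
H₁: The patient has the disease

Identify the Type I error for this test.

Type I error (α): Rejecting H₀ when H₀ is true
Type II error (β): Failing to reject H₀ when H₁ is true

Answer: Diagnosing a healthy patient as having the disease (false positive)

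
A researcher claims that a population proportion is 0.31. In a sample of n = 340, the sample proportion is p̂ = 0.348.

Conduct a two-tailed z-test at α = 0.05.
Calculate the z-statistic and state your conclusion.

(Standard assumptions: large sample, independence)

Answer: z = 1.5150, fail to reject H₀

Derivation:
H₀: p = 0.31, H₁: p ≠ 0.31
Standard error: SE = √(p₀(1-p₀)/n) = √(0.31×0.69/340) = 0.025082
z-statistic: z = (p̂ - p₀)/SE = (0.348 - 0.31)/0.025082 = 1.5150
Critical value: z_0.025 = ±1.960
p-value = 0.1298
Decision: fail to reject H₀ at α = 0.05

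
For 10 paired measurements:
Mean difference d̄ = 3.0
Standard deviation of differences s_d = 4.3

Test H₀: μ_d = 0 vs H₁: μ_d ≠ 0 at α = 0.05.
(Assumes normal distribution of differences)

df = n - 1 = 9
SE = s_d/√n = 4.3/√10 = 1.3598
t = d̄/SE = 3.0/1.3598 = 2.2062
Critical value: t_{0.025,9} = ±2.262
p-value ≈ 0.0548
Decision: fail to reject H₀

Answer: t = 2.2062, fail to reject H₀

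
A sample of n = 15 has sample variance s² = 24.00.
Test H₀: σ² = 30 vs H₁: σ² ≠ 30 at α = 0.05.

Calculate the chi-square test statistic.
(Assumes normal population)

df = n - 1 = 14
χ² = (n-1)s²/σ₀² = 14×24.00/30 = 11.2000
Critical values: χ²_{0.975,14} = 5.629, χ²_{0.025,14} = 26.119
Rejection region: χ² < 5.629 or χ² > 26.119
Decision: fail to reject H₀

Answer: χ² = 11.2000, fail to reject H₀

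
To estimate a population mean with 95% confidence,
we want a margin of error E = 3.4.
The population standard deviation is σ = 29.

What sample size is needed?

Answer: n = 280

Derivation:
z_0.025 = 1.960
n = (z×σ/E)² = (1.960×29/3.4)²
n = 279.4797
Round up: n = 280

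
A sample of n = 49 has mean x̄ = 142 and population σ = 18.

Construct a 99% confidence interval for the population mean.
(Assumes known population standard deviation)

Answer: (135.3761, 148.6239)

Derivation:
Confidence level: 99%, α = 0.01
z_0.005 = 2.576
SE = σ/√n = 18/√49 = 2.5714
Margin of error = 2.576 × 2.5714 = 6.6239
CI: x̄ ± margin = 142 ± 6.6239
CI: (135.3761, 148.6239)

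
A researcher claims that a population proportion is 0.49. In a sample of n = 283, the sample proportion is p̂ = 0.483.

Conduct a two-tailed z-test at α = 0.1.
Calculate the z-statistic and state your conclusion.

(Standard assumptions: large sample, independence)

Answer: z = -0.2356, fail to reject H₀

Derivation:
H₀: p = 0.49, H₁: p ≠ 0.49
Standard error: SE = √(p₀(1-p₀)/n) = √(0.49×0.51/283) = 0.029716
z-statistic: z = (p̂ - p₀)/SE = (0.483 - 0.49)/0.029716 = -0.2356
Critical value: z_0.05 = ±1.645
p-value = 0.8137
Decision: fail to reject H₀ at α = 0.1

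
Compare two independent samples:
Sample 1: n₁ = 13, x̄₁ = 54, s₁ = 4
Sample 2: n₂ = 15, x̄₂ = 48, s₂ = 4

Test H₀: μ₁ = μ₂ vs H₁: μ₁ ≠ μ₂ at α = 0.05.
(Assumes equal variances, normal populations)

Answer: t = 3.9586, reject H₀

Derivation:
Pooled variance: s²_p = [12×4² + 14×4²]/(26) = 16.0000
s_p = 4.0000
SE = s_p×√(1/n₁ + 1/n₂) = 4.0000×√(1/13 + 1/15) = 1.5157
t = (x̄₁ - x̄₂)/SE = (54 - 48)/1.5157 = 3.9586
df = 26, t-critical = ±2.056
Decision: reject H₀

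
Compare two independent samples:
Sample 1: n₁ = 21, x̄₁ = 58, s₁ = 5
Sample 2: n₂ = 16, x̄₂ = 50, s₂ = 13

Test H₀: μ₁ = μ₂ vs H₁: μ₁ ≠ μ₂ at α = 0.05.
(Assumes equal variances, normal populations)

Answer: t = 2.5889, reject H₀

Derivation:
Pooled variance: s²_p = [20×5² + 15×13²]/(35) = 86.7143
s_p = 9.3121
SE = s_p×√(1/n₁ + 1/n₂) = 9.3121×√(1/21 + 1/16) = 3.0901
t = (x̄₁ - x̄₂)/SE = (58 - 50)/3.0901 = 2.5889
df = 35, t-critical = ±2.030
Decision: reject H₀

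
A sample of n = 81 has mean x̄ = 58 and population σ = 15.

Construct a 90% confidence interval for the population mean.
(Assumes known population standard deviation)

Answer: (55.2583, 60.7417)

Derivation:
Confidence level: 90%, α = 0.1
z_0.05 = 1.645
SE = σ/√n = 15/√81 = 1.6667
Margin of error = 1.645 × 1.6667 = 2.7417
CI: x̄ ± margin = 58 ± 2.7417
CI: (55.2583, 60.7417)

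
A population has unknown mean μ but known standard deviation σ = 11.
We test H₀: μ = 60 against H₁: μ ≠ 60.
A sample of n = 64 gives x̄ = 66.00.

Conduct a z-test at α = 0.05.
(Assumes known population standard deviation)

Standard error: SE = σ/√n = 11/√64 = 1.3750
z-statistic: z = (x̄ - μ₀)/SE = (66.00 - 60)/1.3750 = 4.3636
Critical value: ±1.960
p-value < 0.0001
Decision: reject H₀

Answer: z = 4.3636, reject H₀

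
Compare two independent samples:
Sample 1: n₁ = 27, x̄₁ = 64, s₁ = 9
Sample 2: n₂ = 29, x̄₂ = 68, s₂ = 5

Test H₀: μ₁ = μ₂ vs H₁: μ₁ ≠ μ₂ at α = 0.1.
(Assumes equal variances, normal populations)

Pooled variance: s²_p = [26×9² + 28×5²]/(54) = 51.9630
s_p = 7.2085
SE = s_p×√(1/n₁ + 1/n₂) = 7.2085×√(1/27 + 1/29) = 1.9278
t = (x̄₁ - x̄₂)/SE = (64 - 68)/1.9278 = -2.0749
df = 54, t-critical = ±1.674
Decision: reject H₀

Answer: t = -2.0749, reject H₀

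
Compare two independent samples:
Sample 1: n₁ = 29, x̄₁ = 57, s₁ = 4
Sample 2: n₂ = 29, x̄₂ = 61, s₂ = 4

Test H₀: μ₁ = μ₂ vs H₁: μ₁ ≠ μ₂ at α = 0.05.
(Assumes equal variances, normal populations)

Answer: t = -3.8077, reject H₀

Derivation:
Pooled variance: s²_p = [28×4² + 28×4²]/(56) = 16.0000
s_p = 4.0000
SE = s_p×√(1/n₁ + 1/n₂) = 4.0000×√(1/29 + 1/29) = 1.0505
t = (x̄₁ - x̄₂)/SE = (57 - 61)/1.0505 = -3.8077
df = 56, t-critical = ±2.003
Decision: reject H₀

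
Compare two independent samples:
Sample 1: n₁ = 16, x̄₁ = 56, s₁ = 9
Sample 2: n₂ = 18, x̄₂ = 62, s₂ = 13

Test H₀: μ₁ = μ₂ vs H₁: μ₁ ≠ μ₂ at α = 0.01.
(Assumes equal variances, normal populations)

Answer: t = -1.5450, fail to reject H₀

Derivation:
Pooled variance: s²_p = [15×9² + 17×13²]/(32) = 127.7500
s_p = 11.3027
SE = s_p×√(1/n₁ + 1/n₂) = 11.3027×√(1/16 + 1/18) = 3.8835
t = (x̄₁ - x̄₂)/SE = (56 - 62)/3.8835 = -1.5450
df = 32, t-critical = ±2.738
Decision: fail to reject H₀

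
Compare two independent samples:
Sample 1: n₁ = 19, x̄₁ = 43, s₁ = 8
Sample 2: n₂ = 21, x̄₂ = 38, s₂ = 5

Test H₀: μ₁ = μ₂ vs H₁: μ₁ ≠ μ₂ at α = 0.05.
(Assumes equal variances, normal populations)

Answer: t = 2.3950, reject H₀

Derivation:
Pooled variance: s²_p = [18×8² + 20×5²]/(38) = 43.4737
s_p = 6.5935
SE = s_p×√(1/n₁ + 1/n₂) = 6.5935×√(1/19 + 1/21) = 2.0877
t = (x̄₁ - x̄₂)/SE = (43 - 38)/2.0877 = 2.3950
df = 38, t-critical = ±2.024
Decision: reject H₀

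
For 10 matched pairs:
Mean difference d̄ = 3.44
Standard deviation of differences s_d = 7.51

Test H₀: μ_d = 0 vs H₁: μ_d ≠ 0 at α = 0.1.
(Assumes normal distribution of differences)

Answer: t = 1.4485, fail to reject H₀

Derivation:
df = n - 1 = 9
SE = s_d/√n = 7.51/√10 = 2.3749
t = d̄/SE = 3.44/2.3749 = 1.4485
Critical value: t_{0.05,9} = ±1.833
p-value ≈ 0.1814
Decision: fail to reject H₀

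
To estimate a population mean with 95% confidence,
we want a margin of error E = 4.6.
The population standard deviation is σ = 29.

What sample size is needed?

Answer: n = 153

Derivation:
z_0.025 = 1.960
n = (z×σ/E)² = (1.960×29/4.6)²
n = 152.6836
Round up: n = 153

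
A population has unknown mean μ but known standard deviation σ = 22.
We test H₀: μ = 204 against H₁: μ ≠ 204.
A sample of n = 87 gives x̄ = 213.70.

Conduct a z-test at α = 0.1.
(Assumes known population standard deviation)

Answer: z = 4.1126, reject H₀

Derivation:
Standard error: SE = σ/√n = 22/√87 = 2.3586
z-statistic: z = (x̄ - μ₀)/SE = (213.70 - 204)/2.3586 = 4.1126
Critical value: ±1.645
p-value < 0.0001
Decision: reject H₀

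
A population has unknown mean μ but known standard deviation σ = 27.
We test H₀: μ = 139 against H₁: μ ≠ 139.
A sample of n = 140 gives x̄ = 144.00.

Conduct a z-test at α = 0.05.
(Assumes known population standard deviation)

Standard error: SE = σ/√n = 27/√140 = 2.2819
z-statistic: z = (x̄ - μ₀)/SE = (144.00 - 139)/2.2819 = 2.1912
Critical value: ±1.960
p-value = 0.0284
Decision: reject H₀

Answer: z = 2.1912, reject H₀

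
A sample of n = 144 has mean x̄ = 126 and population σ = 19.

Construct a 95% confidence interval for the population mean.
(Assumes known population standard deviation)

Confidence level: 95%, α = 0.05
z_0.025 = 1.960
SE = σ/√n = 19/√144 = 1.5833
Margin of error = 1.960 × 1.5833 = 3.1033
CI: x̄ ± margin = 126 ± 3.1033
CI: (122.8967, 129.1033)

Answer: (122.8967, 129.1033)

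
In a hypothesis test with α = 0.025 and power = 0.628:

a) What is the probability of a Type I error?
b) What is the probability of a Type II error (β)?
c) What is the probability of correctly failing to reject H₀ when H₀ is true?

a) Type I error probability = α = 0.025
b) Power = P(reject H₀ | H₁ true) = 1 - β = 0.628, so Type II error probability = β = 1 - Power = 0.372
c) P(fail to reject H₀ | H₀ true) = 1 - α = 0.975

Answer: a) 0.025, b) 0.372, c) 0.975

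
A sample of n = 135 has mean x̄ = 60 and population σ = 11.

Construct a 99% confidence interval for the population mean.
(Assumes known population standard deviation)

Answer: (57.5613, 62.4387)

Derivation:
Confidence level: 99%, α = 0.01
z_0.005 = 2.576
SE = σ/√n = 11/√135 = 0.9467
Margin of error = 2.576 × 0.9467 = 2.4387
CI: x̄ ± margin = 60 ± 2.4387
CI: (57.5613, 62.4387)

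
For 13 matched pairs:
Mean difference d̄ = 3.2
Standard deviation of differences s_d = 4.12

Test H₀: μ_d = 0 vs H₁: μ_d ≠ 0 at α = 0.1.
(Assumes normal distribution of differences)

df = n - 1 = 12
SE = s_d/√n = 4.12/√13 = 1.1427
t = d̄/SE = 3.2/1.1427 = 2.8004
Critical value: t_{0.05,12} = ±1.782
p-value ≈ 0.0160
Decision: reject H₀

Answer: t = 2.8004, reject H₀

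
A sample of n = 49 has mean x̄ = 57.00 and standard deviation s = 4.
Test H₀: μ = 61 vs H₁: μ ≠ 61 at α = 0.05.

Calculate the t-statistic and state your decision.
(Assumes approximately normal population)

df = n - 1 = 48
SE = s/√n = 4/√49 = 0.5714
t = (x̄ - μ₀)/SE = (57.00 - 61)/0.5714 = -7.0004
Critical value: t_{0.025,48} = ±2.011
p-value < 0.0001
Decision: reject H₀

Answer: t = -7.0004, reject H₀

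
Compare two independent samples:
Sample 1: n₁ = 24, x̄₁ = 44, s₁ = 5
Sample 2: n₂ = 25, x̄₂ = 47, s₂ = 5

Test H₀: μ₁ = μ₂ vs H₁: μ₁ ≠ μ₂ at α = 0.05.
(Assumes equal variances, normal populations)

Pooled variance: s²_p = [23×5² + 24×5²]/(47) = 25.0000
s_p = 5.0000
SE = s_p×√(1/n₁ + 1/n₂) = 5.0000×√(1/24 + 1/25) = 1.4289
t = (x̄₁ - x̄₂)/SE = (44 - 47)/1.4289 = -2.0995
df = 47, t-critical = ±2.012
Decision: reject H₀

Answer: t = -2.0995, reject H₀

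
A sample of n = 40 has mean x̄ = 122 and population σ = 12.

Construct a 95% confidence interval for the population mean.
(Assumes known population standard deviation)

Confidence level: 95%, α = 0.05
z_0.025 = 1.960
SE = σ/√n = 12/√40 = 1.8974
Margin of error = 1.960 × 1.8974 = 3.7189
CI: x̄ ± margin = 122 ± 3.7189
CI: (118.2811, 125.7189)

Answer: (118.2811, 125.7189)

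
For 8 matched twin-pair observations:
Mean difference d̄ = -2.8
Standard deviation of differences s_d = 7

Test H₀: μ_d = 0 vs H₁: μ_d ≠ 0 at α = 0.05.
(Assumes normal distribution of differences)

df = n - 1 = 7
SE = s_d/√n = 7/√8 = 2.4749
t = d̄/SE = -2.8/2.4749 = -1.1314
Critical value: t_{0.025,7} = ±2.365
p-value ≈ 0.2952
Decision: fail to reject H₀

Answer: t = -1.1314, fail to reject H₀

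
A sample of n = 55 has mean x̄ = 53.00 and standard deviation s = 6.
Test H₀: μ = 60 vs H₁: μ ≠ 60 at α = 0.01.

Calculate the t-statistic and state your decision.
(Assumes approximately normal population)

Answer: t = -8.6527, reject H₀

Derivation:
df = n - 1 = 54
SE = s/√n = 6/√55 = 0.8090
t = (x̄ - μ₀)/SE = (53.00 - 60)/0.8090 = -8.6527
Critical value: t_{0.005,54} = ±2.670
p-value < 0.0001
Decision: reject H₀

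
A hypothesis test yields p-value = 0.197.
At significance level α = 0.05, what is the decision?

Answer: fail to reject H₀

Derivation:
Compare p-value to α:
0.197 ≥ 0.05
Decision: fail to reject H₀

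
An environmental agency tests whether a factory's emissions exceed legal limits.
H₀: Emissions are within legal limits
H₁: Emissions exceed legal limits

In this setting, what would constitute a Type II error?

A Type I error (probability α) occurs when we reject a true H₀.
A Type II error (probability β) occurs when we fail to reject a false H₀.

Answer: Failing to cite a factory whose emissions actually exceed the limit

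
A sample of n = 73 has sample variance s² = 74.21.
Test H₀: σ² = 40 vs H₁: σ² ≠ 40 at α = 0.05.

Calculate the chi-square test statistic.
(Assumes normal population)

Answer: χ² = 133.5780, reject H₀

Derivation:
df = n - 1 = 72
χ² = (n-1)s²/σ₀² = 72×74.21/40 = 133.5780
Critical values: χ²_{0.975,72} = 50.428, χ²_{0.025,72} = 97.353
Rejection region: χ² < 50.428 or χ² > 97.353
Decision: reject H₀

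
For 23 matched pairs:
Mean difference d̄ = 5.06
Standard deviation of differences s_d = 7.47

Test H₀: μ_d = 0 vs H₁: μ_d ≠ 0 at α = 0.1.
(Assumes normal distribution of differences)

Answer: t = 3.2486, reject H₀

Derivation:
df = n - 1 = 22
SE = s_d/√n = 7.47/√23 = 1.5576
t = d̄/SE = 5.06/1.5576 = 3.2486
Critical value: t_{0.05,22} = ±1.717
p-value ≈ 0.0037
Decision: reject H₀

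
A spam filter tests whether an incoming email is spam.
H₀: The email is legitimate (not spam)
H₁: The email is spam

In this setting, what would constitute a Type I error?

Answer: Marking a legitimate email as spam

Derivation:
A Type I error (probability α) occurs when we reject a true H₀.
A Type II error (probability β) occurs when we fail to reject a false H₀.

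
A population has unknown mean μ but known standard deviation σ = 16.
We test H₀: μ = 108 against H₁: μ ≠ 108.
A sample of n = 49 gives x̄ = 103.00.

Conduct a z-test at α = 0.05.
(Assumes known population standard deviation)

Standard error: SE = σ/√n = 16/√49 = 2.2857
z-statistic: z = (x̄ - μ₀)/SE = (103.00 - 108)/2.2857 = -2.1875
Critical value: ±1.960
p-value = 0.0287
Decision: reject H₀

Answer: z = -2.1875, reject H₀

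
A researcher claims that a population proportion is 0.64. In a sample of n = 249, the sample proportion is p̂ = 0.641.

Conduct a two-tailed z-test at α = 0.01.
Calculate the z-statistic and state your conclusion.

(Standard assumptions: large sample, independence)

Answer: z = 0.0329, fail to reject H₀

Derivation:
H₀: p = 0.64, H₁: p ≠ 0.64
Standard error: SE = √(p₀(1-p₀)/n) = √(0.64×0.36/249) = 0.030419
z-statistic: z = (p̂ - p₀)/SE = (0.641 - 0.64)/0.030419 = 0.0329
Critical value: z_0.005 = ±2.576
p-value = 0.9738
Decision: fail to reject H₀ at α = 0.01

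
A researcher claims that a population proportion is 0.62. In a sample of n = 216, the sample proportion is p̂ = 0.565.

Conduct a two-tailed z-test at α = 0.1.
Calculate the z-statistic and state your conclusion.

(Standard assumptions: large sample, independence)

H₀: p = 0.62, H₁: p ≠ 0.62
Standard error: SE = √(p₀(1-p₀)/n) = √(0.62×0.38/216) = 0.033026
z-statistic: z = (p̂ - p₀)/SE = (0.565 - 0.62)/0.033026 = -1.6654
Critical value: z_0.05 = ±1.645
p-value = 0.0958
Decision: reject H₀ at α = 0.1

Answer: z = -1.6654, reject H₀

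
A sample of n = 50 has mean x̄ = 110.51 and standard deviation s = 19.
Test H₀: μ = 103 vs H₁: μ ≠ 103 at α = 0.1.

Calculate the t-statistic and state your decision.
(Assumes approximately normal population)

Answer: t = 2.7949, reject H₀

Derivation:
df = n - 1 = 49
SE = s/√n = 19/√50 = 2.6870
t = (x̄ - μ₀)/SE = (110.51 - 103)/2.6870 = 2.7949
Critical value: t_{0.05,49} = ±1.677
p-value ≈ 0.0074
Decision: reject H₀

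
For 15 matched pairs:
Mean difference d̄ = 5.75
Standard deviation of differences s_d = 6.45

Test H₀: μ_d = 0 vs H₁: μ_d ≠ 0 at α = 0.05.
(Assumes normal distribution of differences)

df = n - 1 = 14
SE = s_d/√n = 6.45/√15 = 1.6654
t = d̄/SE = 5.75/1.6654 = 3.4526
Critical value: t_{0.025,14} = ±2.145
p-value ≈ 0.0039
Decision: reject H₀

Answer: t = 3.4526, reject H₀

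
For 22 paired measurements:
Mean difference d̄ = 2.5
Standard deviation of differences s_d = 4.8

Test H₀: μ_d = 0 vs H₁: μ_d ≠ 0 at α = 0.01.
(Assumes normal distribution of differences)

Answer: t = 2.4428, fail to reject H₀

Derivation:
df = n - 1 = 21
SE = s_d/√n = 4.8/√22 = 1.0234
t = d̄/SE = 2.5/1.0234 = 2.4428
Critical value: t_{0.005,21} = ±2.831
p-value ≈ 0.0235
Decision: fail to reject H₀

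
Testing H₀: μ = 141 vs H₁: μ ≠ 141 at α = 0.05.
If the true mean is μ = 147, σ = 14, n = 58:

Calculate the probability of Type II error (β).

SE = σ/√n = 14/√58 = 1.8383
Critical values: μ₀ ± z_0.025×SE = 141 ± 1.960×1.8383
Acceptance region: (137.3969, 144.6031)
Under H₁ (μ = 147): z_high = (144.6031 - 147)/1.8383 = -1.3039, z_low = (137.3969 - 147)/1.8383 = -5.2239
β = P(not reject | H₁) = Φ(-1.3039) - Φ(-5.2239) ≈ 0.0961

Answer: β ≈ 0.0961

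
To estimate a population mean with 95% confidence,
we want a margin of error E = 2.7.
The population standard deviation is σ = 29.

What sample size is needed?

Answer: n = 444

Derivation:
z_0.025 = 1.960
n = (z×σ/E)² = (1.960×29/2.7)²
n = 443.1805
Round up: n = 444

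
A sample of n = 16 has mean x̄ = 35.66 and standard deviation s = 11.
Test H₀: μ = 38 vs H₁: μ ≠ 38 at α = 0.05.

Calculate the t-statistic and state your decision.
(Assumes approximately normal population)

df = n - 1 = 15
SE = s/√n = 11/√16 = 2.7500
t = (x̄ - μ₀)/SE = (35.66 - 38)/2.7500 = -0.8509
Critical value: t_{0.025,15} = ±2.131
p-value ≈ 0.4082
Decision: fail to reject H₀

Answer: t = -0.8509, fail to reject H₀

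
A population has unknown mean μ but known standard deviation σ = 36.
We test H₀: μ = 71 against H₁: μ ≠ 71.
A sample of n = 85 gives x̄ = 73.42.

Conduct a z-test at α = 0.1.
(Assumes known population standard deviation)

Standard error: SE = σ/√n = 36/√85 = 3.9047
z-statistic: z = (x̄ - μ₀)/SE = (73.42 - 71)/3.9047 = 0.6198
Critical value: ±1.645
p-value = 0.5354
Decision: fail to reject H₀

Answer: z = 0.6198, fail to reject H₀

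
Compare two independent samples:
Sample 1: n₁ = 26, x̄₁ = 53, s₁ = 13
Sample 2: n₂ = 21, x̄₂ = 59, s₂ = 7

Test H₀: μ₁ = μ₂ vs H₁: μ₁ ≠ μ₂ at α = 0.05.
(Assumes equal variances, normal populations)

Pooled variance: s²_p = [25×13² + 20×7²]/(45) = 115.6667
s_p = 10.7548
SE = s_p×√(1/n₁ + 1/n₂) = 10.7548×√(1/26 + 1/21) = 3.1554
t = (x̄₁ - x̄₂)/SE = (53 - 59)/3.1554 = -1.9015
df = 45, t-critical = ±2.014
Decision: fail to reject H₀

Answer: t = -1.9015, fail to reject H₀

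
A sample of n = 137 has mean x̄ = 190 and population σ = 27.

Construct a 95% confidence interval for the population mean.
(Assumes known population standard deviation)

Confidence level: 95%, α = 0.05
z_0.025 = 1.960
SE = σ/√n = 27/√137 = 2.3068
Margin of error = 1.960 × 2.3068 = 4.5213
CI: x̄ ± margin = 190 ± 4.5213
CI: (185.4787, 194.5213)

Answer: (185.4787, 194.5213)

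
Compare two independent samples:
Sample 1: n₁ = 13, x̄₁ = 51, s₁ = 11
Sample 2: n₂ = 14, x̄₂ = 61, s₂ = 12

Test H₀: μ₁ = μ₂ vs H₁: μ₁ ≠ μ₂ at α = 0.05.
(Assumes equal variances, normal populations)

Answer: t = -2.2516, reject H₀

Derivation:
Pooled variance: s²_p = [12×11² + 13×12²]/(25) = 132.9600
s_p = 11.5308
SE = s_p×√(1/n₁ + 1/n₂) = 11.5308×√(1/13 + 1/14) = 4.4413
t = (x̄₁ - x̄₂)/SE = (51 - 61)/4.4413 = -2.2516
df = 25, t-critical = ±2.060
Decision: reject H₀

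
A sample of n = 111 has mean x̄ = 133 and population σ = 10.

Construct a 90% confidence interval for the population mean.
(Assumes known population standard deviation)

Confidence level: 90%, α = 0.1
z_0.05 = 1.645
SE = σ/√n = 10/√111 = 0.9492
Margin of error = 1.645 × 0.9492 = 1.5614
CI: x̄ ± margin = 133 ± 1.5614
CI: (131.4386, 134.5614)

Answer: (131.4386, 134.5614)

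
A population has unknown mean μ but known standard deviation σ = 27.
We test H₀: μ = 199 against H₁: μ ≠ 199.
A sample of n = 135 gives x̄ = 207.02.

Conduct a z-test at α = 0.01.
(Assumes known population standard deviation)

Answer: z = 3.4512, reject H₀

Derivation:
Standard error: SE = σ/√n = 27/√135 = 2.3238
z-statistic: z = (x̄ - μ₀)/SE = (207.02 - 199)/2.3238 = 3.4512
Critical value: ±2.576
p-value = 0.0006
Decision: reject H₀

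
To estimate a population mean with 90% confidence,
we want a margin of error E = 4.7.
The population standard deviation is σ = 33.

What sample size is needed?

Answer: n = 134

Derivation:
z_0.05 = 1.645
n = (z×σ/E)² = (1.645×33/4.7)²
n = 133.4025
Round up: n = 134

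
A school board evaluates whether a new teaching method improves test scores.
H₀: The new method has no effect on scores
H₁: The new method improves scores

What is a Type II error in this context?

Answer: Failing to adopt an effective teaching method

Derivation:
Type I error: rejecting H₀ when it is actually true (false positive).
Type II error: failing to reject H₀ when H₁ is actually true (false negative).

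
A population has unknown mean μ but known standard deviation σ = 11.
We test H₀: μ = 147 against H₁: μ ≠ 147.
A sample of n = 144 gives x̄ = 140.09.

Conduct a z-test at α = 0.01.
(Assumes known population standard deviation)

Answer: z = -7.5379, reject H₀

Derivation:
Standard error: SE = σ/√n = 11/√144 = 0.9167
z-statistic: z = (x̄ - μ₀)/SE = (140.09 - 147)/0.9167 = -7.5379
Critical value: ±2.576
p-value < 0.0001
Decision: reject H₀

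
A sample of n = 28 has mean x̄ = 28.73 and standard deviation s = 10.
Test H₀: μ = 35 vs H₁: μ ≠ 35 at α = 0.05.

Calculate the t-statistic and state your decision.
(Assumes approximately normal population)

df = n - 1 = 27
SE = s/√n = 10/√28 = 1.8898
t = (x̄ - μ₀)/SE = (28.73 - 35)/1.8898 = -3.3178
Critical value: t_{0.025,27} = ±2.052
p-value ≈ 0.0026
Decision: reject H₀

Answer: t = -3.3178, reject H₀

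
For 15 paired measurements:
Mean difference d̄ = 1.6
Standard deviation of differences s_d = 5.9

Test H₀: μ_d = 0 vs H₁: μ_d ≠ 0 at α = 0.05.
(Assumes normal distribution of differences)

df = n - 1 = 14
SE = s_d/√n = 5.9/√15 = 1.5234
t = d̄/SE = 1.6/1.5234 = 1.0503
Critical value: t_{0.025,14} = ±2.145
p-value ≈ 0.3114
Decision: fail to reject H₀

Answer: t = 1.0503, fail to reject H₀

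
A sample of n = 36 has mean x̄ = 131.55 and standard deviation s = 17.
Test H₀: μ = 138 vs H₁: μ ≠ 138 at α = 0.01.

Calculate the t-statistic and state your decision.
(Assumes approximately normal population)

Answer: t = -2.2765, fail to reject H₀

Derivation:
df = n - 1 = 35
SE = s/√n = 17/√36 = 2.8333
t = (x̄ - μ₀)/SE = (131.55 - 138)/2.8333 = -2.2765
Critical value: t_{0.005,35} = ±2.724
p-value ≈ 0.0290
Decision: fail to reject H₀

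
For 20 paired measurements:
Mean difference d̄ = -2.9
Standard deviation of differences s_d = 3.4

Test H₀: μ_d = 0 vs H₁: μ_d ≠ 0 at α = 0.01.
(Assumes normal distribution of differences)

df = n - 1 = 19
SE = s_d/√n = 3.4/√20 = 0.7603
t = d̄/SE = -2.9/0.7603 = -3.8143
Critical value: t_{0.005,19} = ±2.861
p-value ≈ 0.0012
Decision: reject H₀

Answer: t = -3.8143, reject H₀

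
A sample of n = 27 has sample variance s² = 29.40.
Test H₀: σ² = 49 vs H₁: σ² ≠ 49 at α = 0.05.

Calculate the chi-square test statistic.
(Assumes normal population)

df = n - 1 = 26
χ² = (n-1)s²/σ₀² = 26×29.40/49 = 15.6000
Critical values: χ²_{0.975,26} = 13.844, χ²_{0.025,26} = 41.923
Rejection region: χ² < 13.844 or χ² > 41.923
Decision: fail to reject H₀

Answer: χ² = 15.6000, fail to reject H₀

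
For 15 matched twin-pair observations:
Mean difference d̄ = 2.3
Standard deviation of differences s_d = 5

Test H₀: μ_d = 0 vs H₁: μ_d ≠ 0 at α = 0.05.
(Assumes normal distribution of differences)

Answer: t = 1.7816, fail to reject H₀

Derivation:
df = n - 1 = 14
SE = s_d/√n = 5/√15 = 1.2910
t = d̄/SE = 2.3/1.2910 = 1.7816
Critical value: t_{0.025,14} = ±2.145
p-value ≈ 0.0965
Decision: fail to reject H₀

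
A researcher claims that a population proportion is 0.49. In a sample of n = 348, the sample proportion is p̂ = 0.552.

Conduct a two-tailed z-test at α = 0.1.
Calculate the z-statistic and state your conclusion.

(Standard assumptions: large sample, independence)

Answer: z = 2.3137, reject H₀

Derivation:
H₀: p = 0.49, H₁: p ≠ 0.49
Standard error: SE = √(p₀(1-p₀)/n) = √(0.49×0.51/348) = 0.026797
z-statistic: z = (p̂ - p₀)/SE = (0.552 - 0.49)/0.026797 = 2.3137
Critical value: z_0.05 = ±1.645
p-value = 0.0207
Decision: reject H₀ at α = 0.1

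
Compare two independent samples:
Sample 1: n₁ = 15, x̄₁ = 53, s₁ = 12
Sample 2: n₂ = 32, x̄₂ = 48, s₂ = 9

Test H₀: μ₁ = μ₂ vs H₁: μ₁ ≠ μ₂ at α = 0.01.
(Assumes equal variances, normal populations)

Pooled variance: s²_p = [14×12² + 31×9²]/(45) = 100.6000
s_p = 10.0300
SE = s_p×√(1/n₁ + 1/n₂) = 10.0300×√(1/15 + 1/32) = 3.1386
t = (x̄₁ - x̄₂)/SE = (53 - 48)/3.1386 = 1.5931
df = 45, t-critical = ±2.690
Decision: fail to reject H₀

Answer: t = 1.5931, fail to reject H₀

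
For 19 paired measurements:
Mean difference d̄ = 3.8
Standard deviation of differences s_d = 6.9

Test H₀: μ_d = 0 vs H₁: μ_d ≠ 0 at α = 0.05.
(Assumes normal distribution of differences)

df = n - 1 = 18
SE = s_d/√n = 6.9/√19 = 1.5830
t = d̄/SE = 3.8/1.5830 = 2.4005
Critical value: t_{0.025,18} = ±2.101
p-value ≈ 0.0274
Decision: reject H₀

Answer: t = 2.4005, reject H₀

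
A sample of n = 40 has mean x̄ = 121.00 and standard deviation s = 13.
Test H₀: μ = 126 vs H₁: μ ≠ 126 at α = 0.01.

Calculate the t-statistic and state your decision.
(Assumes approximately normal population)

Answer: t = -2.4325, fail to reject H₀

Derivation:
df = n - 1 = 39
SE = s/√n = 13/√40 = 2.0555
t = (x̄ - μ₀)/SE = (121.00 - 126)/2.0555 = -2.4325
Critical value: t_{0.005,39} = ±2.708
p-value ≈ 0.0197
Decision: fail to reject H₀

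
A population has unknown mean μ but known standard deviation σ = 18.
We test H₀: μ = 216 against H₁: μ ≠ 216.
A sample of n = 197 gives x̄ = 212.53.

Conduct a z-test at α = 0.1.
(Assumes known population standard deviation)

Answer: z = -2.7059, reject H₀

Derivation:
Standard error: SE = σ/√n = 18/√197 = 1.2824
z-statistic: z = (x̄ - μ₀)/SE = (212.53 - 216)/1.2824 = -2.7059
Critical value: ±1.645
p-value = 0.0068
Decision: reject H₀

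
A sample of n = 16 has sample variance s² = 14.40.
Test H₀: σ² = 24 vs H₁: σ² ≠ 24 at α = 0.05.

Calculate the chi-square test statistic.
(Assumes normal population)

df = n - 1 = 15
χ² = (n-1)s²/σ₀² = 15×14.40/24 = 9.0000
Critical values: χ²_{0.975,15} = 6.262, χ²_{0.025,15} = 27.488
Rejection region: χ² < 6.262 or χ² > 27.488
Decision: fail to reject H₀

Answer: χ² = 9.0000, fail to reject H₀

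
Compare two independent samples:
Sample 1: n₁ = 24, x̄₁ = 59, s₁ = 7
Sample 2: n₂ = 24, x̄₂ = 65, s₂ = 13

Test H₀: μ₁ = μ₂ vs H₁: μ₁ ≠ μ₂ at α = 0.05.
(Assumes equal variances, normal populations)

Pooled variance: s²_p = [23×7² + 23×13²]/(46) = 109.0000
s_p = 10.4403
SE = s_p×√(1/n₁ + 1/n₂) = 10.4403×√(1/24 + 1/24) = 3.0139
t = (x̄₁ - x̄₂)/SE = (59 - 65)/3.0139 = -1.9908
df = 46, t-critical = ±2.013
Decision: fail to reject H₀

Answer: t = -1.9908, fail to reject H₀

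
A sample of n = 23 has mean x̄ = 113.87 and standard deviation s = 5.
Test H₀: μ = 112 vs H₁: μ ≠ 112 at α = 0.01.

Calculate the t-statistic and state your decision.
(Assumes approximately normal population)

Answer: t = 1.7936, fail to reject H₀

Derivation:
df = n - 1 = 22
SE = s/√n = 5/√23 = 1.0426
t = (x̄ - μ₀)/SE = (113.87 - 112)/1.0426 = 1.7936
Critical value: t_{0.005,22} = ±2.819
p-value ≈ 0.0866
Decision: fail to reject H₀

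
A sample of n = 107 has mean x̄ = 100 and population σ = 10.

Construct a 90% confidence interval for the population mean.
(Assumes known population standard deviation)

Answer: (98.4098, 101.5902)

Derivation:
Confidence level: 90%, α = 0.1
z_0.05 = 1.645
SE = σ/√n = 10/√107 = 0.9667
Margin of error = 1.645 × 0.9667 = 1.5902
CI: x̄ ± margin = 100 ± 1.5902
CI: (98.4098, 101.5902)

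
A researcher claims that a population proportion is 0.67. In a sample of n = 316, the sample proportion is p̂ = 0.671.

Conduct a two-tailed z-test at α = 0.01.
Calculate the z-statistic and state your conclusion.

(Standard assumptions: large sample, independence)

Answer: z = 0.0378, fail to reject H₀

Derivation:
H₀: p = 0.67, H₁: p ≠ 0.67
Standard error: SE = √(p₀(1-p₀)/n) = √(0.67×0.33/316) = 0.026452
z-statistic: z = (p̂ - p₀)/SE = (0.671 - 0.67)/0.026452 = 0.0378
Critical value: z_0.005 = ±2.576
p-value = 0.9698
Decision: fail to reject H₀ at α = 0.01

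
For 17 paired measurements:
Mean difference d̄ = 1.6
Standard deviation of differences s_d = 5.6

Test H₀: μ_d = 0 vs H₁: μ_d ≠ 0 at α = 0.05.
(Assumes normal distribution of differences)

df = n - 1 = 16
SE = s_d/√n = 5.6/√17 = 1.3582
t = d̄/SE = 1.6/1.3582 = 1.1780
Critical value: t_{0.025,16} = ±2.120
p-value ≈ 0.2560
Decision: fail to reject H₀

Answer: t = 1.1780, fail to reject H₀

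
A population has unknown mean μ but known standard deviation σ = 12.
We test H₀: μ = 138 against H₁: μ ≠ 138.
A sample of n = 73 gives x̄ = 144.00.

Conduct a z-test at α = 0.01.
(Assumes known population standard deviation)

Standard error: SE = σ/√n = 12/√73 = 1.4045
z-statistic: z = (x̄ - μ₀)/SE = (144.00 - 138)/1.4045 = 4.2720
Critical value: ±2.576
p-value < 0.0001
Decision: reject H₀

Answer: z = 4.2720, reject H₀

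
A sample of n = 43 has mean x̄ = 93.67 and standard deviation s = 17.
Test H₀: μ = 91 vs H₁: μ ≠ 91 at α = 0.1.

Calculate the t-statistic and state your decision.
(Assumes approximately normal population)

df = n - 1 = 42
SE = s/√n = 17/√43 = 2.5925
t = (x̄ - μ₀)/SE = (93.67 - 91)/2.5925 = 1.0299
Critical value: t_{0.05,42} = ±1.682
p-value ≈ 0.3090
Decision: fail to reject H₀

Answer: t = 1.0299, fail to reject H₀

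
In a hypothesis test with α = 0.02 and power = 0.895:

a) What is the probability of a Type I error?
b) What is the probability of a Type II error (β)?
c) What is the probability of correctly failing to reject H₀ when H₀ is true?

Answer: a) 0.02, b) 0.105, c) 0.98

Derivation:
a) Type I error probability = α = 0.02
b) Power = P(reject H₀ | H₁ true) = 1 - β = 0.895, so Type II error probability = β = 1 - Power = 0.105
c) P(fail to reject H₀ | H₀ true) = 1 - α = 0.98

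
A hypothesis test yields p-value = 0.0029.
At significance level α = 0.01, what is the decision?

Compare p-value to α:
0.0029 < 0.01
Decision: reject H₀

Answer: reject H₀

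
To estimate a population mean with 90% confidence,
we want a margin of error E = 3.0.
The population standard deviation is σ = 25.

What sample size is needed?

z_0.05 = 1.645
n = (z×σ/E)² = (1.645×25/3.0)²
n = 187.9184
Round up: n = 188

Answer: n = 188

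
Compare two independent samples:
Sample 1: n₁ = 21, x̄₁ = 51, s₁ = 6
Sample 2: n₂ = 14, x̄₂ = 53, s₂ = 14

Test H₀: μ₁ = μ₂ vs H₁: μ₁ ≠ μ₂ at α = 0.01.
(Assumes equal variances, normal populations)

Answer: t = -0.5825, fail to reject H₀

Derivation:
Pooled variance: s²_p = [20×6² + 13×14²]/(33) = 99.0303
s_p = 9.9514
SE = s_p×√(1/n₁ + 1/n₂) = 9.9514×√(1/21 + 1/14) = 3.4336
t = (x̄₁ - x̄₂)/SE = (51 - 53)/3.4336 = -0.5825
df = 33, t-critical = ±2.733
Decision: fail to reject H₀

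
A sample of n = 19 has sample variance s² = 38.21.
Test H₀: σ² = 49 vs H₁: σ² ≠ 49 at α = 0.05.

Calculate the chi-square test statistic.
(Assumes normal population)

df = n - 1 = 18
χ² = (n-1)s²/σ₀² = 18×38.21/49 = 14.0363
Critical values: χ²_{0.975,18} = 8.231, χ²_{0.025,18} = 31.526
Rejection region: χ² < 8.231 or χ² > 31.526
Decision: fail to reject H₀

Answer: χ² = 14.0363, fail to reject H₀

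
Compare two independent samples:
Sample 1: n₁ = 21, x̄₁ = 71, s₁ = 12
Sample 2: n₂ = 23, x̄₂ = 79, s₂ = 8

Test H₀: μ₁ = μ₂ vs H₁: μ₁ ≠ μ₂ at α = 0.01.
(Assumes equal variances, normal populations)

Answer: t = -2.6232, fail to reject H₀

Derivation:
Pooled variance: s²_p = [20×12² + 22×8²]/(42) = 102.0952
s_p = 10.1042
SE = s_p×√(1/n₁ + 1/n₂) = 10.1042×√(1/21 + 1/23) = 3.0497
t = (x̄₁ - x̄₂)/SE = (71 - 79)/3.0497 = -2.6232
df = 42, t-critical = ±2.698
Decision: fail to reject H₀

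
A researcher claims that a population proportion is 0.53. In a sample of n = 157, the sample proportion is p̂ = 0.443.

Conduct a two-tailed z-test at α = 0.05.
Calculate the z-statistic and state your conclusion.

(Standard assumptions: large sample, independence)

Answer: z = -2.1842, reject H₀

Derivation:
H₀: p = 0.53, H₁: p ≠ 0.53
Standard error: SE = √(p₀(1-p₀)/n) = √(0.53×0.47/157) = 0.039832
z-statistic: z = (p̂ - p₀)/SE = (0.443 - 0.53)/0.039832 = -2.1842
Critical value: z_0.025 = ±1.960
p-value = 0.0289
Decision: reject H₀ at α = 0.05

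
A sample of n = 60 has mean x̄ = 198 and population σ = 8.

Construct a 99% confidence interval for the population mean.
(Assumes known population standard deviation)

Confidence level: 99%, α = 0.01
z_0.005 = 2.576
SE = σ/√n = 8/√60 = 1.0328
Margin of error = 2.576 × 1.0328 = 2.6605
CI: x̄ ± margin = 198 ± 2.6605
CI: (195.3395, 200.6605)

Answer: (195.3395, 200.6605)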